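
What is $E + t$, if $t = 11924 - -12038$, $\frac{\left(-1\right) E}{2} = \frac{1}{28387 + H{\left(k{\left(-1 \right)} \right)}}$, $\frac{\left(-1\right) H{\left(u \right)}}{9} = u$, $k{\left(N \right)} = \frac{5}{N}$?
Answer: $\frac{340643791}{14216} \approx 23962.0$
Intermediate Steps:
$H{\left(u \right)} = - 9 u$
$E = - \frac{1}{14216}$ ($E = - \frac{2}{28387 - 9 \frac{5}{-1}} = - \frac{2}{28387 - 9 \cdot 5 \left(-1\right)} = - \frac{2}{28387 - -45} = - \frac{2}{28387 + 45} = - \frac{2}{28432} = \left(-2\right) \frac{1}{28432} = - \frac{1}{14216} \approx -7.0343 \cdot 10^{-5}$)
$t = 23962$ ($t = 11924 + 12038 = 23962$)
$E + t = - \frac{1}{14216} + 23962 = \frac{340643791}{14216}$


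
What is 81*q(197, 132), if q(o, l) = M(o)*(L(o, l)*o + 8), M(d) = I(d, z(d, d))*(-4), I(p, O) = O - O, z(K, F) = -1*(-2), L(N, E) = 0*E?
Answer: 0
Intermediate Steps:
L(N, E) = 0
z(K, F) = 2
I(p, O) = 0
M(d) = 0 (M(d) = 0*(-4) = 0)
q(o, l) = 0 (q(o, l) = 0*(0*o + 8) = 0*(0 + 8) = 0*8 = 0)
81*q(197, 132) = 81*0 = 0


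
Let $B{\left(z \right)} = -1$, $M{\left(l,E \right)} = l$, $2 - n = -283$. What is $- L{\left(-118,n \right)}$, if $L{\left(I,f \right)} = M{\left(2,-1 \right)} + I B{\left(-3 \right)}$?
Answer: $-120$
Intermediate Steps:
$n = 285$ ($n = 2 - -283 = 2 + 283 = 285$)
$L{\left(I,f \right)} = 2 - I$ ($L{\left(I,f \right)} = 2 + I \left(-1\right) = 2 - I$)
$- L{\left(-118,n \right)} = - (2 - -118) = - (2 + 118) = \left(-1\right) 120 = -120$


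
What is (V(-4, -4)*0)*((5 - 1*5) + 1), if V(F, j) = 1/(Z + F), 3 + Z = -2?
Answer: 0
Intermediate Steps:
Z = -5 (Z = -3 - 2 = -5)
V(F, j) = 1/(-5 + F)
(V(-4, -4)*0)*((5 - 1*5) + 1) = (0/(-5 - 4))*((5 - 1*5) + 1) = (0/(-9))*((5 - 5) + 1) = (-⅑*0)*(0 + 1) = 0*1 = 0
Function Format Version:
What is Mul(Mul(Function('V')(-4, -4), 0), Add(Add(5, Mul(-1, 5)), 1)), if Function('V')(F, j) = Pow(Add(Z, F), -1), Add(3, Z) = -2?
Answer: 0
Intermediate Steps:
Z = -5 (Z = Add(-3, -2) = -5)
Function('V')(F, j) = Pow(Add(-5, F), -1)
Mul(Mul(Function('V')(-4, -4), 0), Add(Add(5, Mul(-1, 5)), 1)) = Mul(Mul(Pow(Add(-5, -4), -1), 0), Add(Add(5, Mul(-1, 5)), 1)) = Mul(Mul(Pow(-9, -1), 0), Add(Add(5, -5), 1)) = Mul(Mul(Rational(-1, 9), 0), Add(0, 1)) = Mul(0, 1) = 0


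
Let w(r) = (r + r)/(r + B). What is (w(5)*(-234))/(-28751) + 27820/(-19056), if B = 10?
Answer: -199220021/136969764 ≈ -1.4545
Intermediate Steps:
w(r) = 2*r/(10 + r) (w(r) = (r + r)/(r + 10) = (2*r)/(10 + r) = 2*r/(10 + r))
(w(5)*(-234))/(-28751) + 27820/(-19056) = ((2*5/(10 + 5))*(-234))/(-28751) + 27820/(-19056) = ((2*5/15)*(-234))*(-1/28751) + 27820*(-1/19056) = ((2*5*(1/15))*(-234))*(-1/28751) - 6955/4764 = ((2/3)*(-234))*(-1/28751) - 6955/4764 = -156*(-1/28751) - 6955/4764 = 156/28751 - 6955/4764 = -199220021/136969764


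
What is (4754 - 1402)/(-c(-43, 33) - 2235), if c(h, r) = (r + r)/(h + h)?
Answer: -18017/12009 ≈ -1.5003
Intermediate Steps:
c(h, r) = r/h (c(h, r) = (2*r)/((2*h)) = (2*r)*(1/(2*h)) = r/h)
(4754 - 1402)/(-c(-43, 33) - 2235) = (4754 - 1402)/(-33/(-43) - 2235) = 3352/(-33*(-1)/43 - 2235) = 3352/(-1*(-33/43) - 2235) = 3352/(33/43 - 2235) = 3352/(-96072/43) = 3352*(-43/96072) = -18017/12009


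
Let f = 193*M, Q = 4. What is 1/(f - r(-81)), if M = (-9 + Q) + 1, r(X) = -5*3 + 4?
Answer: -1/761 ≈ -0.0013141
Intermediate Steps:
r(X) = -11 (r(X) = -15 + 4 = -11)
M = -4 (M = (-9 + 4) + 1 = -5 + 1 = -4)
f = -772 (f = 193*(-4) = -772)
1/(f - r(-81)) = 1/(-772 - 1*(-11)) = 1/(-772 + 11) = 1/(-761) = -1/761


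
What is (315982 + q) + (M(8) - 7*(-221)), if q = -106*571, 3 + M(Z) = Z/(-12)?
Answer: 770998/3 ≈ 2.5700e+5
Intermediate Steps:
M(Z) = -3 - Z/12 (M(Z) = -3 + Z/(-12) = -3 + Z*(-1/12) = -3 - Z/12)
q = -60526
(315982 + q) + (M(8) - 7*(-221)) = (315982 - 60526) + ((-3 - 1/12*8) - 7*(-221)) = 255456 + ((-3 - ⅔) + 1547) = 255456 + (-11/3 + 1547) = 255456 + 4630/3 = 770998/3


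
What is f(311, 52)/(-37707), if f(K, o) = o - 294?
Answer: 242/37707 ≈ 0.0064179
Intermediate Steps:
f(K, o) = -294 + o
f(311, 52)/(-37707) = (-294 + 52)/(-37707) = -242*(-1/37707) = 242/37707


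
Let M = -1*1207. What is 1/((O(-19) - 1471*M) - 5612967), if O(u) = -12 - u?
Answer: -1/3837463 ≈ -2.6059e-7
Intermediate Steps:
M = -1207
1/((O(-19) - 1471*M) - 5612967) = 1/(((-12 - 1*(-19)) - 1471*(-1207)) - 5612967) = 1/(((-12 + 19) + 1775497) - 5612967) = 1/((7 + 1775497) - 5612967) = 1/(1775504 - 5612967) = 1/(-3837463) = -1/3837463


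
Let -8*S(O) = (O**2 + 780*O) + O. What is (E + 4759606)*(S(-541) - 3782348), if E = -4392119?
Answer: -1383999405466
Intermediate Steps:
S(O) = -781*O/8 - O**2/8 (S(O) = -((O**2 + 780*O) + O)/8 = -(O**2 + 781*O)/8 = -781*O/8 - O**2/8)
(E + 4759606)*(S(-541) - 3782348) = (-4392119 + 4759606)*(-1/8*(-541)*(781 - 541) - 3782348) = 367487*(-1/8*(-541)*240 - 3782348) = 367487*(16230 - 3782348) = 367487*(-3766118) = -1383999405466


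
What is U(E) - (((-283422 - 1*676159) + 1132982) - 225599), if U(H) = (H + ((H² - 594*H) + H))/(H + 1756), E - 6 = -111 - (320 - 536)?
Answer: 97400275/1867 ≈ 52169.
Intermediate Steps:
E = 111 (E = 6 + (-111 - (320 - 536)) = 6 + (-111 - 1*(-216)) = 6 + (-111 + 216) = 6 + 105 = 111)
U(H) = (H² - 592*H)/(1756 + H) (U(H) = (H + (H² - 593*H))/(1756 + H) = (H² - 592*H)/(1756 + H))
U(E) - (((-283422 - 1*676159) + 1132982) - 225599) = 111*(-592 + 111)/(1756 + 111) - (((-283422 - 1*676159) + 1132982) - 225599) = 111*(-481)/1867 - (((-283422 - 676159) + 1132982) - 225599) = 111*(1/1867)*(-481) - ((-959581 + 1132982) - 225599) = -53391/1867 - (173401 - 225599) = -53391/1867 - 1*(-52198) = -53391/1867 + 52198 = 97400275/1867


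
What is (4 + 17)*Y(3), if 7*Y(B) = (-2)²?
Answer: 12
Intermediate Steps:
Y(B) = 4/7 (Y(B) = (⅐)*(-2)² = (⅐)*4 = 4/7)
(4 + 17)*Y(3) = (4 + 17)*(4/7) = 21*(4/7) = 12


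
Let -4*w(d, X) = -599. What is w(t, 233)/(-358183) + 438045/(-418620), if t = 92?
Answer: -2616049343/2499042791 ≈ -1.0468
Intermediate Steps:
w(d, X) = 599/4 (w(d, X) = -¼*(-599) = 599/4)
w(t, 233)/(-358183) + 438045/(-418620) = (599/4)/(-358183) + 438045/(-418620) = (599/4)*(-1/358183) + 438045*(-1/418620) = -599/1432732 - 29203/27908 = -2616049343/2499042791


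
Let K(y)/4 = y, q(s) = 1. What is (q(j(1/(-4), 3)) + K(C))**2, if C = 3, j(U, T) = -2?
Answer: 169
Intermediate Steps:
K(y) = 4*y
(q(j(1/(-4), 3)) + K(C))**2 = (1 + 4*3)**2 = (1 + 12)**2 = 13**2 = 169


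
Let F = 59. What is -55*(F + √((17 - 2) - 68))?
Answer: -3245 - 55*I*√53 ≈ -3245.0 - 400.41*I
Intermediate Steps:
-55*(F + √((17 - 2) - 68)) = -55*(59 + √((17 - 2) - 68)) = -55*(59 + √(15 - 68)) = -55*(59 + √(-53)) = -55*(59 + I*√53) = -3245 - 55*I*√53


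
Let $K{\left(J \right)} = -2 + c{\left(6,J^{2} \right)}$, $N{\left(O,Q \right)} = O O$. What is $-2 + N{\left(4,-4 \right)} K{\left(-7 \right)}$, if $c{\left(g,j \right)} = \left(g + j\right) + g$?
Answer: $942$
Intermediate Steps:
$N{\left(O,Q \right)} = O^{2}$
$c{\left(g,j \right)} = j + 2 g$
$K{\left(J \right)} = 10 + J^{2}$ ($K{\left(J \right)} = -2 + \left(J^{2} + 2 \cdot 6\right) = -2 + \left(J^{2} + 12\right) = -2 + \left(12 + J^{2}\right) = 10 + J^{2}$)
$-2 + N{\left(4,-4 \right)} K{\left(-7 \right)} = -2 + 4^{2} \left(10 + \left(-7\right)^{2}\right) = -2 + 16 \left(10 + 49\right) = -2 + 16 \cdot 59 = -2 + 944 = 942$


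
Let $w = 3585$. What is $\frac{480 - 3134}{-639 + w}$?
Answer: $- \frac{1327}{1473} \approx -0.90088$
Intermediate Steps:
$\frac{480 - 3134}{-639 + w} = \frac{480 - 3134}{-639 + 3585} = - \frac{2654}{2946} = \left(-2654\right) \frac{1}{2946} = - \frac{1327}{1473}$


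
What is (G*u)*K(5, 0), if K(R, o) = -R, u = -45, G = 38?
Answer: 8550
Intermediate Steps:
(G*u)*K(5, 0) = (38*(-45))*(-1*5) = -1710*(-5) = 8550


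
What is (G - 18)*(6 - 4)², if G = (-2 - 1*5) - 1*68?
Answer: -372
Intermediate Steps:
G = -75 (G = (-2 - 5) - 68 = -7 - 68 = -75)
(G - 18)*(6 - 4)² = (-75 - 18)*(6 - 4)² = -93*2² = -93*4 = -372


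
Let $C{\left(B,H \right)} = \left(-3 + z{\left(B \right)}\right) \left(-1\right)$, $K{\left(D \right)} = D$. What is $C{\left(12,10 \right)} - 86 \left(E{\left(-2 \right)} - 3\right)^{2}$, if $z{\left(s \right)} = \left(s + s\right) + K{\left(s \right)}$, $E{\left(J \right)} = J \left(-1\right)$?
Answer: $-119$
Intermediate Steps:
$E{\left(J \right)} = - J$
$z{\left(s \right)} = 3 s$ ($z{\left(s \right)} = \left(s + s\right) + s = 2 s + s = 3 s$)
$C{\left(B,H \right)} = 3 - 3 B$ ($C{\left(B,H \right)} = \left(-3 + 3 B\right) \left(-1\right) = 3 - 3 B$)
$C{\left(12,10 \right)} - 86 \left(E{\left(-2 \right)} - 3\right)^{2} = \left(3 - 36\right) - 86 \left(\left(-1\right) \left(-2\right) - 3\right)^{2} = \left(3 - 36\right) - 86 \left(2 - 3\right)^{2} = -33 - 86 \left(-1\right)^{2} = -33 - 86 = -119$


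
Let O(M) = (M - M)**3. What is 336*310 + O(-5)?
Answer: 104160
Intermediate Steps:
O(M) = 0 (O(M) = 0**3 = 0)
336*310 + O(-5) = 336*310 + 0 = 104160 + 0 = 104160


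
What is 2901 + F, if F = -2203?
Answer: 698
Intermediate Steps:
2901 + F = 2901 - 2203 = 698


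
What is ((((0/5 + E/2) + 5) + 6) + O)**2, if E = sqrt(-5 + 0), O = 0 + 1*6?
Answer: (34 + I*sqrt(5))**2/4 ≈ 287.75 + 38.013*I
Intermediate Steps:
O = 6 (O = 0 + 6 = 6)
E = I*sqrt(5) (E = sqrt(-5) = I*sqrt(5) ≈ 2.2361*I)
((((0/5 + E/2) + 5) + 6) + O)**2 = ((((0/5 + (I*sqrt(5))/2) + 5) + 6) + 6)**2 = ((((0*(1/5) + (I*sqrt(5))*(1/2)) + 5) + 6) + 6)**2 = ((((0 + I*sqrt(5)/2) + 5) + 6) + 6)**2 = (((I*sqrt(5)/2 + 5) + 6) + 6)**2 = (((5 + I*sqrt(5)/2) + 6) + 6)**2 = ((11 + I*sqrt(5)/2) + 6)**2 = (17 + I*sqrt(5)/2)**2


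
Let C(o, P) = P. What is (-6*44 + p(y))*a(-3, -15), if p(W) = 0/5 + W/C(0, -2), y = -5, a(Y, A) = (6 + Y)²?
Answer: -4707/2 ≈ -2353.5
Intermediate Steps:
p(W) = -W/2 (p(W) = 0/5 + W/(-2) = 0*(⅕) + W*(-½) = 0 - W/2 = -W/2)
(-6*44 + p(y))*a(-3, -15) = (-6*44 - ½*(-5))*(6 - 3)² = (-264 + 5/2)*3² = -523/2*9 = -4707/2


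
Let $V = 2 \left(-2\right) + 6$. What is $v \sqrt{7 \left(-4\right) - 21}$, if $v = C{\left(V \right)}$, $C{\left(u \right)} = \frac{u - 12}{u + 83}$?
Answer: $- \frac{14 i}{17} \approx - 0.82353 i$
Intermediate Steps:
$V = 2$ ($V = -4 + 6 = 2$)
$C{\left(u \right)} = \frac{-12 + u}{83 + u}$
$v = - \frac{2}{17}$ ($v = \frac{-12 + 2}{83 + 2} = \frac{1}{85} \left(-10\right) = - \frac{2}{17} \approx -0.11765$)
$v \sqrt{7 \left(-4\right) - 21} = - \frac{2 \sqrt{7 \left(-4\right) - 21}}{17} = - \frac{2 \sqrt{-28 - 21}}{17} = - \frac{2 \sqrt{-49}}{17} = - \frac{2 \cdot 7 i}{17} = - \frac{14 i}{17}$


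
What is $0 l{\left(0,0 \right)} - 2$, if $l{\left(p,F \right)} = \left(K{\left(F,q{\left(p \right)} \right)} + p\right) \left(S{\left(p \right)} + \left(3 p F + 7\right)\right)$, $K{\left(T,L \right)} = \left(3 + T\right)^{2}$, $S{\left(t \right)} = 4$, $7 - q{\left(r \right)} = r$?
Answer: $-2$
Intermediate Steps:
$q{\left(r \right)} = 7 - r$
$l{\left(p,F \right)} = \left(11 + 3 F p\right) \left(p + \left(3 + F\right)^{2}\right)$ ($l{\left(p,F \right)} = \left(\left(3 + F\right)^{2} + p\right) \left(4 + \left(3 p F + 7\right)\right) = \left(p + \left(3 + F\right)^{2}\right) \left(4 + \left(3 F p + 7\right)\right) = \left(p + \left(3 + F\right)^{2}\right) \left(4 + \left(7 + 3 F p\right)\right) = \left(p + \left(3 + F\right)^{2}\right) \left(11 + 3 F p\right) = \left(11 + 3 F p\right) \left(p + \left(3 + F\right)^{2}\right)$)
$0 l{\left(0,0 \right)} - 2 = 0 \left(11 \cdot 0 + 11 \left(3 + 0\right)^{2} + 3 \cdot 0 \cdot 0^{2} + 3 \cdot 0 \cdot 0 \left(3 + 0\right)^{2}\right) - 2 = 0 \left(0 + 11 \cdot 3^{2} + 3 \cdot 0 \cdot 0 + 3 \cdot 0 \cdot 0 \cdot 3^{2}\right) - 2 = 0 \left(0 + 11 \cdot 9 + 0 + 3 \cdot 0 \cdot 0 \cdot 9\right) - 2 = 0 \left(0 + 99 + 0 + 0\right) - 2 = 0 \cdot 99 - 2 = 0 - 2 = -2$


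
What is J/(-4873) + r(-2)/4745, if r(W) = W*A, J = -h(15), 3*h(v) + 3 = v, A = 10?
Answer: -15696/4624477 ≈ -0.0033941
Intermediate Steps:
h(v) = -1 + v/3
J = -4 (J = -(-1 + (⅓)*15) = -(-1 + 5) = -1*4 = -4)
r(W) = 10*W (r(W) = W*10 = 10*W)
J/(-4873) + r(-2)/4745 = -4/(-4873) + (10*(-2))/4745 = -4*(-1/4873) - 20*1/4745 = 4/4873 - 4/949 = -15696/4624477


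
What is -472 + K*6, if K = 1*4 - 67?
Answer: -850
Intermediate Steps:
K = -63 (K = 4 - 67 = -63)
-472 + K*6 = -472 - 63*6 = -472 - 378 = -850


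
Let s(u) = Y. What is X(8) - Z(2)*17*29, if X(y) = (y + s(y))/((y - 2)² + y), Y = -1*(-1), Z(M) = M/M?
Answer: -21683/44 ≈ -492.80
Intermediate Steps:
Z(M) = 1
Y = 1
s(u) = 1
X(y) = (1 + y)/(y + (-2 + y)²) (X(y) = (y + 1)/((y - 2)² + y) = (1 + y)/((-2 + y)² + y) = (1 + y)/(y + (-2 + y)²))
X(8) - Z(2)*17*29 = (1 + 8)/(8 + (-2 + 8)²) - 1*17*29 = 9/(8 + 6²) - 17*29 = 9/(8 + 36) - 1*493 = 9/44 - 493 = -21683/44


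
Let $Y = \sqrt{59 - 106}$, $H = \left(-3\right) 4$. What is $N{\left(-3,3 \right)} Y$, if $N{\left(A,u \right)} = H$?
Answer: $- 12 i \sqrt{47} \approx - 82.268 i$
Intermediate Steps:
$H = -12$
$N{\left(A,u \right)} = -12$
$Y = i \sqrt{47}$ ($Y = \sqrt{-47} = i \sqrt{47} \approx 6.8557 i$)
$N{\left(-3,3 \right)} Y = - 12 i \sqrt{47}$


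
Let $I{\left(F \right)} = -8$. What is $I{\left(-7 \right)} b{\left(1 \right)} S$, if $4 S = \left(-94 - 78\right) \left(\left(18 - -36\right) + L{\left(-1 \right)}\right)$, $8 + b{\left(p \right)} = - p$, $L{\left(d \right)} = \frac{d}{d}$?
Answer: $-170280$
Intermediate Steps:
$L{\left(d \right)} = 1$
$b{\left(p \right)} = -8 - p$
$S = -2365$ ($S = \frac{\left(-94 - 78\right) \left(\left(18 - -36\right) + 1\right)}{4} = \frac{\left(-172\right) \left(\left(18 + 36\right) + 1\right)}{4} = \frac{\left(-172\right) \left(54 + 1\right)}{4} = \frac{\left(-172\right) 55}{4} = \frac{1}{4} \left(-9460\right) = -2365$)
$I{\left(-7 \right)} b{\left(1 \right)} S = - 8 \left(-8 - 1\right) \left(-2365\right) = \left(-8\right) \left(-9\right) \left(-2365\right) = 72 \left(-2365\right) = -170280$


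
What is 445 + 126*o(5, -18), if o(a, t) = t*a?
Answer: -10895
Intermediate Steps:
o(a, t) = a*t
445 + 126*o(5, -18) = 445 + 126*(5*(-18)) = 445 + 126*(-90) = 445 - 11340 = -10895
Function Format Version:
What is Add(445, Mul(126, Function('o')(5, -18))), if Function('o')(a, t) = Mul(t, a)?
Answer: -10895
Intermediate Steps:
Function('o')(a, t) = Mul(a, t)
Add(445, Mul(126, Function('o')(5, -18))) = Add(445, Mul(126, Mul(5, -18))) = Add(445, Mul(126, -90)) = Add(445, -11340) = -10895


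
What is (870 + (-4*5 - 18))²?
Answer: 692224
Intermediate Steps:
(870 + (-4*5 - 18))² = (870 + (-20 - 18))² = (870 - 38)² = 832² = 692224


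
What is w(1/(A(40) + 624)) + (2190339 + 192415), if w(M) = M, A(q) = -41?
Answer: 1389145583/583 ≈ 2.3828e+6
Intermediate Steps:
w(1/(A(40) + 624)) + (2190339 + 192415) = 1/(-41 + 624) + (2190339 + 192415) = 1/583 + 2382754 = 1389145583/583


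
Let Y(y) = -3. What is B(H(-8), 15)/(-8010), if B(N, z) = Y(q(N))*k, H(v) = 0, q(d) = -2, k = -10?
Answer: -1/267 ≈ -0.0037453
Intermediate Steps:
B(N, z) = 30 (B(N, z) = -3*(-10) = 30)
B(H(-8), 15)/(-8010) = 30/(-8010) = 30*(-1/8010) = -1/267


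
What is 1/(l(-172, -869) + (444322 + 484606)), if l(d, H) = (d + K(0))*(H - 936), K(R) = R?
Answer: 1/1239388 ≈ 8.0685e-7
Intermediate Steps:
l(d, H) = d*(-936 + H) (l(d, H) = (d + 0)*(H - 936) = d*(-936 + H))
1/(l(-172, -869) + (444322 + 484606)) = 1/(-172*(-936 - 869) + (444322 + 484606)) = 1/(-172*(-1805) + 928928) = 1/(310460 + 928928) = 1/1239388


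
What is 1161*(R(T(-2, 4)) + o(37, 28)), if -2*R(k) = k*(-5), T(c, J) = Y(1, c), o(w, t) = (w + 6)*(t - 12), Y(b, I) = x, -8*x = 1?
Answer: 12774483/16 ≈ 7.9841e+5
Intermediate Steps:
x = -⅛ (x = -⅛*1 = -⅛ ≈ -0.12500)
Y(b, I) = -⅛
o(w, t) = (-12 + t)*(6 + w) (o(w, t) = (6 + w)*(-12 + t) = (-12 + t)*(6 + w))
T(c, J) = -⅛
R(k) = 5*k/2 (R(k) = -k*(-5)/2 = -(-5)*k/2 = 5*k/2)
1161*(R(T(-2, 4)) + o(37, 28)) = 1161*((5/2)*(-⅛) + (-72 - 12*37 + 6*28 + 28*37)) = 1161*(-5/16 + (-72 - 444 + 168 + 1036)) = 1161*(-5/16 + 688) = 1161*(11003/16) = 12774483/16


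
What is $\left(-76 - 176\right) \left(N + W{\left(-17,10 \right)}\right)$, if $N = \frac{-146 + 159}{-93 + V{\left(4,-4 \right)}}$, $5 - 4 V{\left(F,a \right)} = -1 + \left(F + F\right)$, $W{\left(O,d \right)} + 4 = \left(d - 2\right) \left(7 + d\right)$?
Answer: $- \frac{6213816}{187} \approx -33229.0$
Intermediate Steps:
$W{\left(O,d \right)} = -4 + \left(-2 + d\right) \left(7 + d\right)$ ($W{\left(O,d \right)} = -4 + \left(d - 2\right) \left(7 + d\right) = -4 + \left(-2 + d\right) \left(7 + d\right)$)
$V{\left(F,a \right)} = \frac{3}{2} - \frac{F}{2}$ ($V{\left(F,a \right)} = \frac{5}{4} - \frac{-1 + \left(F + F\right)}{4} = \frac{5}{4} - \frac{-1 + 2 F}{4} = \frac{5}{4} - \left(- \frac{1}{4} + \frac{F}{2}\right) = \frac{3}{2} - \frac{F}{2}$)
$N = - \frac{26}{187}$ ($N = \frac{-146 + 159}{-93 + \left(\frac{3}{2} - 2\right)} = \frac{13}{-93 + \left(\frac{3}{2} - 2\right)} = \frac{13}{-93 - \frac{1}{2}} = \frac{13}{- \frac{187}{2}} = 13 \left(- \frac{2}{187}\right) = - \frac{26}{187} \approx -0.13904$)
$\left(-76 - 176\right) \left(N + W{\left(-17,10 \right)}\right) = \left(-76 - 176\right) \left(- \frac{26}{187} + \left(-18 + 10^{2} + 5 \cdot 10\right)\right) = - 252 \left(- \frac{26}{187} + \left(-18 + 100 + 50\right)\right) = - 252 \left(- \frac{26}{187} + 132\right) = \left(-252\right) \frac{24658}{187} = - \frac{6213816}{187}$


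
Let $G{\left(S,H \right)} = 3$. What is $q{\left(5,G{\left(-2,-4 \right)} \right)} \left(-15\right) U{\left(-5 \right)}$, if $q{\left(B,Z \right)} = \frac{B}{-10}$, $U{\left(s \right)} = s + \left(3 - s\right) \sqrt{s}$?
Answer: $- \frac{75}{2} + 60 i \sqrt{5} \approx -37.5 + 134.16 i$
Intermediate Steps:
$U{\left(s \right)} = s + \sqrt{s} \left(3 - s\right)$
$q{\left(B,Z \right)} = - \frac{B}{10}$ ($q{\left(B,Z \right)} = B \left(- \frac{1}{10}\right) = - \frac{B}{10}$)
$q{\left(5,G{\left(-2,-4 \right)} \right)} \left(-15\right) U{\left(-5 \right)} = \left(- \frac{1}{10}\right) 5 \left(-15\right) \left(-5 - \left(-5\right)^{\frac{3}{2}} + 3 \sqrt{-5}\right) = \left(- \frac{1}{2}\right) \left(-15\right) \left(-5 - - 5 i \sqrt{5} + 3 i \sqrt{5}\right) = \frac{15 \left(-5 + 5 i \sqrt{5} + 3 i \sqrt{5}\right)}{2} = \frac{15 \left(-5 + 8 i \sqrt{5}\right)}{2} = - \frac{75}{2} + 60 i \sqrt{5}$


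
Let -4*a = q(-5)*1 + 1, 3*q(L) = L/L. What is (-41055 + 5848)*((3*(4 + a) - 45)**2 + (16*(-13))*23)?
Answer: 127730996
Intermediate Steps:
q(L) = 1/3 (q(L) = (L/L)/3 = (1/3)*1 = 1/3)
a = -1/3 (a = -((1/3)*1 + 1)/4 = -(1/3 + 1)/4 = -1/4*4/3 = -1/3 ≈ -0.33333)
(-41055 + 5848)*((3*(4 + a) - 45)**2 + (16*(-13))*23) = (-41055 + 5848)*((3*(4 - 1/3) - 45)**2 + (16*(-13))*23) = -35207*((3*(11/3) - 45)**2 - 208*23) = -35207*((11 - 45)**2 - 4784) = -35207*((-34)**2 - 4784) = -35207*(1156 - 4784) = -35207*(-3628) = 127730996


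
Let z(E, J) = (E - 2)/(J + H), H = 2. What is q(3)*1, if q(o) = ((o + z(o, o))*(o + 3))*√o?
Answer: 96*√3/5 ≈ 33.255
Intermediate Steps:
z(E, J) = (-2 + E)/(2 + J) (z(E, J) = (E - 2)/(J + 2) = (-2 + E)/(2 + J))
q(o) = √o*(3 + o)*(o + (-2 + o)/(2 + o)) (q(o) = ((o + (-2 + o)/(2 + o))*(o + 3))*√o = ((o + (-2 + o)/(2 + o))*(3 + o))*√o = ((3 + o)*(o + (-2 + o)/(2 + o)))*√o = √o*(3 + o)*(o + (-2 + o)/(2 + o)))
q(3)*1 = (√3*(-6 + 3³ + 6*3² + 7*3)/(2 + 3))*1 = (√3*(-6 + 27 + 6*9 + 21)/5)*1 = (√3*(⅕)*(-6 + 27 + 54 + 21))*1 = (√3*(⅕)*96)*1 = (96*√3/5)*1 = 96*√3/5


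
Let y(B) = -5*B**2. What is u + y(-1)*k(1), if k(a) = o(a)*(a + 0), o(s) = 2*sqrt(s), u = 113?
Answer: 103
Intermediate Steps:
k(a) = 2*a**(3/2) (k(a) = (2*sqrt(a))*(a + 0) = (2*sqrt(a))*a = 2*a**(3/2))
u + y(-1)*k(1) = 113 + (-5*(-1)**2)*(2*1**(3/2)) = 113 + (-5*1)*(2*1) = 113 - 5*2 = 113 - 10 = 103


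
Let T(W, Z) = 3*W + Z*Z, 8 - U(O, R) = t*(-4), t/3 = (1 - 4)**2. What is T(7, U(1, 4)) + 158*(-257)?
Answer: -27129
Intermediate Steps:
t = 27 (t = 3*(1 - 4)**2 = 3*(-3)**2 = 3*9 = 27)
U(O, R) = 116 (U(O, R) = 8 - 27*(-4) = 8 - 1*(-108) = 8 + 108 = 116)
T(W, Z) = Z**2 + 3*W (T(W, Z) = 3*W + Z**2 = Z**2 + 3*W)
T(7, U(1, 4)) + 158*(-257) = (116**2 + 3*7) + 158*(-257) = (13456 + 21) - 40606 = 13477 - 40606 = -27129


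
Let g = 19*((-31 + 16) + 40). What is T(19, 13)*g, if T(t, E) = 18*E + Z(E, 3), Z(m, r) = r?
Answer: 112575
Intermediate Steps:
g = 475 (g = 19*(-15 + 40) = 19*25 = 475)
T(t, E) = 3 + 18*E (T(t, E) = 18*E + 3 = 3 + 18*E)
T(19, 13)*g = (3 + 18*13)*475 = (3 + 234)*475 = 237*475 = 112575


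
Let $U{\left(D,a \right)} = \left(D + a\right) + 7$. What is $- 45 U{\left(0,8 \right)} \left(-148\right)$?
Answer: $99900$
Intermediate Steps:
$U{\left(D,a \right)} = 7 + D + a$
$- 45 U{\left(0,8 \right)} \left(-148\right) = - 45 \left(7 + 0 + 8\right) \left(-148\right) = \left(-45\right) 15 \left(-148\right) = \left(-675\right) \left(-148\right) = 99900$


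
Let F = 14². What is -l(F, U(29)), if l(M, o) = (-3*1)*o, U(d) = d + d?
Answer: 174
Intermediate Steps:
U(d) = 2*d
F = 196
l(M, o) = -3*o
-l(F, U(29)) = -(-3)*2*29 = -(-3)*58 = -1*(-174) = 174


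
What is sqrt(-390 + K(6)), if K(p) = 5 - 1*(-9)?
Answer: 2*I*sqrt(94) ≈ 19.391*I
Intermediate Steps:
K(p) = 14 (K(p) = 5 + 9 = 14)
sqrt(-390 + K(6)) = sqrt(-390 + 14) = sqrt(-376) = 2*I*sqrt(94)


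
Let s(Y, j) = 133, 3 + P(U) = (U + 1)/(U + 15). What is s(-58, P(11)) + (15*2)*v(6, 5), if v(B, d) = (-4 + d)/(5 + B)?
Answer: 1493/11 ≈ 135.73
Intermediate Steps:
P(U) = -3 + (1 + U)/(15 + U) (P(U) = -3 + (U + 1)/(U + 15) = -3 + (1 + U)/(15 + U))
v(B, d) = (-4 + d)/(5 + B)
s(-58, P(11)) + (15*2)*v(6, 5) = 133 + (15*2)*((-4 + 5)/(5 + 6)) = 133 + 30*(1/11) = 133 + 30/11 = 1493/11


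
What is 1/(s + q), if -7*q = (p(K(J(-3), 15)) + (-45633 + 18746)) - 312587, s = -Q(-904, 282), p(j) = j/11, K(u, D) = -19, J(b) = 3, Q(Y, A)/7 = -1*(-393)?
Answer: 77/3522406 ≈ 2.1860e-5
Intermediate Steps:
Q(Y, A) = 2751 (Q(Y, A) = 7*(-1*(-393)) = 7*393 = 2751)
p(j) = j/11 (p(j) = j*(1/11) = j/11)
s = -2751 (s = -1*2751 = -2751)
q = 3734233/77 (q = -(((1/11)*(-19) + (-45633 + 18746)) - 312587)/7 = -((-19/11 - 26887) - 312587)/7 = -(-295776/11 - 312587)/7 = -1/7*(-3734233/11) = 3734233/77 ≈ 48497.)
1/(s + q) = 1/(-2751 + 3734233/77) = 1/(3522406/77) = 77/3522406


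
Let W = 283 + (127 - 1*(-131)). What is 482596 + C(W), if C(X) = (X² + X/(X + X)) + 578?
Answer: 1551711/2 ≈ 7.7586e+5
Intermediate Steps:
W = 541 (W = 283 + (127 + 131) = 283 + 258 = 541)
C(X) = 1157/2 + X² (C(X) = (X² + X/((2*X))) + 578 = (X² + (1/(2*X))*X) + 578 = (X² + ½) + 578 = (½ + X²) + 578 = 1157/2 + X²)
482596 + C(W) = 482596 + (1157/2 + 541²) = 482596 + (1157/2 + 292681) = 482596 + 586519/2 = 1551711/2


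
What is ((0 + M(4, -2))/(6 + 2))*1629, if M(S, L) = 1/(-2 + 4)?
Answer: 1629/16 ≈ 101.81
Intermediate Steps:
M(S, L) = ½ (M(S, L) = 1/2 = ½)
((0 + M(4, -2))/(6 + 2))*1629 = ((0 + ½)/(6 + 2))*1629 = ((½)/8)*1629 = ((½)*(⅛))*1629 = (1/16)*1629 = 1629/16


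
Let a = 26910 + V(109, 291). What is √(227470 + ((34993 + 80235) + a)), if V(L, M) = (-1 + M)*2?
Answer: 6*√10283 ≈ 608.43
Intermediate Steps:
V(L, M) = -2 + 2*M
a = 27490 (a = 26910 + (-2 + 2*291) = 26910 + (-2 + 582) = 26910 + 580 = 27490)
√(227470 + ((34993 + 80235) + a)) = √(227470 + ((34993 + 80235) + 27490)) = √(227470 + (115228 + 27490)) = √(227470 + 142718) = √370188 = 6*√10283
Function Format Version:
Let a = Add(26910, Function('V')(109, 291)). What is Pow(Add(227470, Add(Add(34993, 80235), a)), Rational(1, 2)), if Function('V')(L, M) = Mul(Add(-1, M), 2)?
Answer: Mul(6, Pow(10283, Rational(1, 2))) ≈ 608.43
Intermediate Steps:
Function('V')(L, M) = Add(-2, Mul(2, M))
a = 27490 (a = Add(26910, Add(-2, Mul(2, 291))) = Add(26910, Add(-2, 582)) = Add(26910, 580) = 27490)
Pow(Add(227470, Add(Add(34993, 80235), a)), Rational(1, 2)) = Pow(Add(227470, Add(Add(34993, 80235), 27490)), Rational(1, 2)) = Pow(Add(227470, Add(115228, 27490)), Rational(1, 2)) = Pow(Add(227470, 142718), Rational(1, 2)) = Pow(370188, Rational(1, 2)) = Mul(6, Pow(10283, Rational(1, 2)))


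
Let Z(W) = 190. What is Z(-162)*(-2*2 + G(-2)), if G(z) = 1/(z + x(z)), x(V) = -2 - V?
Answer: -855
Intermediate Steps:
G(z) = -½ (G(z) = 1/(z + (-2 - z)) = 1/(-2) = -½)
Z(-162)*(-2*2 + G(-2)) = 190*(-2*2 - ½) = 190*(-4 - ½) = 190*(-9/2) = -855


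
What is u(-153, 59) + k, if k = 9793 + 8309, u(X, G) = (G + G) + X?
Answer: 18067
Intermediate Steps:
u(X, G) = X + 2*G (u(X, G) = 2*G + X = X + 2*G)
k = 18102
u(-153, 59) + k = (-153 + 2*59) + 18102 = (-153 + 118) + 18102 = -35 + 18102 = 18067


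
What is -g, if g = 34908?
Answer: -34908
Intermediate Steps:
-g = -1*34908 = -34908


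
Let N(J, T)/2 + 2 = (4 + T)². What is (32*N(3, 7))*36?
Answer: 274176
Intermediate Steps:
N(J, T) = -4 + 2*(4 + T)²
(32*N(3, 7))*36 = (32*(-4 + 2*(4 + 7)²))*36 = (32*(-4 + 2*11²))*36 = (32*(-4 + 2*121))*36 = (32*(-4 + 242))*36 = (32*238)*36 = 7616*36 = 274176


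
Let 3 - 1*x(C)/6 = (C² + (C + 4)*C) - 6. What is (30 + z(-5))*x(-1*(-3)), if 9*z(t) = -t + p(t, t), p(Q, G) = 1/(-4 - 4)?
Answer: -15393/4 ≈ -3848.3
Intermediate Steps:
x(C) = 54 - 6*C² - 6*C*(4 + C) (x(C) = 18 - 6*((C² + (C + 4)*C) - 6) = 18 - 6*((C² + (4 + C)*C) - 6) = 18 - 6*((C² + C*(4 + C)) - 6) = 18 - 6*(-6 + C² + C*(4 + C)) = 18 + (36 - 6*C² - 6*C*(4 + C)) = 54 - 6*C² - 6*C*(4 + C))
p(Q, G) = -⅛ (p(Q, G) = 1/(-8) = -⅛)
z(t) = -1/72 - t/9 (z(t) = (-t - ⅛)/9 = (-⅛ - t)/9 = -1/72 - t/9)
(30 + z(-5))*x(-1*(-3)) = (30 + (-1/72 - ⅑*(-5)))*(54 - (-24)*(-3) - 12*(-1*(-3))²) = (30 + (-1/72 + 5/9))*(54 - 24*3 - 12*3²) = (30 + 13/24)*(54 - 72 - 12*9) = 733*(54 - 72 - 108)/24 = (733/24)*(-126) = -15393/4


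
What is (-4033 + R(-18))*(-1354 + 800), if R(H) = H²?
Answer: 2054786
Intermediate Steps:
(-4033 + R(-18))*(-1354 + 800) = (-4033 + (-18)²)*(-1354 + 800) = (-4033 + 324)*(-554) = -3709*(-554) = 2054786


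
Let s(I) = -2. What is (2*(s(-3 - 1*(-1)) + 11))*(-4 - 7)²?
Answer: 2178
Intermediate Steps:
(2*(s(-3 - 1*(-1)) + 11))*(-4 - 7)² = (2*(-2 + 11))*(-4 - 7)² = (2*9)*(-11)² = 18*121 = 2178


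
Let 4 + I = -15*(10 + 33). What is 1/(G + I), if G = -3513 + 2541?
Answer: -1/1621 ≈ -0.00061690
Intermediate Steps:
I = -649 (I = -4 - 15*(10 + 33) = -4 - 15*43 = -4 - 645 = -649)
G = -972
1/(G + I) = 1/(-972 - 649) = 1/(-1621) = -1/1621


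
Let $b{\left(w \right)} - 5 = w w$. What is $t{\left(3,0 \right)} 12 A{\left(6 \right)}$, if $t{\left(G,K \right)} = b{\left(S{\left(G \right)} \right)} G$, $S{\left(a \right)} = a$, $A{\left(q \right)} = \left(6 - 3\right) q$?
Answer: $9072$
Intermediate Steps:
$A{\left(q \right)} = 3 q$
$b{\left(w \right)} = 5 + w^{2}$ ($b{\left(w \right)} = 5 + w w = 5 + w^{2}$)
$t{\left(G,K \right)} = G \left(5 + G^{2}\right)$ ($t{\left(G,K \right)} = \left(5 + G^{2}\right) G = G \left(5 + G^{2}\right)$)
$t{\left(3,0 \right)} 12 A{\left(6 \right)} = 3 \left(5 + 3^{2}\right) 12 \cdot 3 \cdot 6 = 3 \left(5 + 9\right) 12 \cdot 18 = 3 \cdot 14 \cdot 12 \cdot 18 = 42 \cdot 12 \cdot 18 = 504 \cdot 18 = 9072$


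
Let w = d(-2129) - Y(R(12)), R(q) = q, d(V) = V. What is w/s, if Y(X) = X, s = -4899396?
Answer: 2141/4899396 ≈ 0.00043699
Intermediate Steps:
w = -2141 (w = -2129 - 1*12 = -2129 - 12 = -2141)
w/s = -2141/(-4899396) = -2141*(-1/4899396) = 2141/4899396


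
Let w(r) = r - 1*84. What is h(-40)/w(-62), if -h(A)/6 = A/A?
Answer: 3/73 ≈ 0.041096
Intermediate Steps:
w(r) = -84 + r (w(r) = r - 84 = -84 + r)
h(A) = -6 (h(A) = -6*A/A = -6*1 = -6)
h(-40)/w(-62) = -6/(-84 - 62) = -6/(-146) = -6*(-1/146) = 3/73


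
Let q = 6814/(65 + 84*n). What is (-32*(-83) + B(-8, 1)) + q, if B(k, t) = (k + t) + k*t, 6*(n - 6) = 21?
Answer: 2285997/863 ≈ 2648.9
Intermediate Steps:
n = 19/2 (n = 6 + (⅙)*21 = 6 + 7/2 = 19/2 ≈ 9.5000)
B(k, t) = k + t + k*t
q = 6814/863 (q = 6814/(65 + 84*(19/2)) = 6814/(65 + 798) = 6814/863 ≈ 7.8957)
(-32*(-83) + B(-8, 1)) + q = (-32*(-83) + (-8 + 1 - 8*1)) + 6814/863 = (2656 + (-8 + 1 - 8)) + 6814/863 = (2656 - 15) + 6814/863 = 2641 + 6814/863 = 2285997/863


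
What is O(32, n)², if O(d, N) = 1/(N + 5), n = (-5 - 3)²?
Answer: 1/4761 ≈ 0.00021004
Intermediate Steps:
n = 64 (n = (-8)² = 64)
O(d, N) = 1/(5 + N)
O(32, n)² = (1/(5 + 64))² = (1/69)² = 1/4761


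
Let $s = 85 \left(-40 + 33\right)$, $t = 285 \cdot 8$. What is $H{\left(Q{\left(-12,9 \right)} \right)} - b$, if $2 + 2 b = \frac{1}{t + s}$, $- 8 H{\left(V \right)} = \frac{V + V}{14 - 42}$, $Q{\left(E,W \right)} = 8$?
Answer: $\frac{12634}{11795} \approx 1.0711$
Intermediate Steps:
$t = 2280$
$s = -595$ ($s = 85 \left(-7\right) = -595$)
$H{\left(V \right)} = \frac{V}{112}$ ($H{\left(V \right)} = - \frac{\left(V + V\right) \frac{1}{14 - 42}}{8} = - \frac{2 V \frac{1}{-28}}{8} = - \frac{2 V \left(- \frac{1}{28}\right)}{8} = - \frac{\left(- \frac{1}{14}\right) V}{8} = \frac{V}{112}$)
$b = - \frac{3369}{3370}$ ($b = -1 + \frac{1}{2 \left(2280 - 595\right)} = -1 + \frac{1}{2 \cdot 1685} = -1 + \frac{1}{2} \cdot \frac{1}{1685} = -1 + \frac{1}{3370} = - \frac{3369}{3370} \approx -0.9997$)
$H{\left(Q{\left(-12,9 \right)} \right)} - b = \frac{1}{112} \cdot 8 - - \frac{3369}{3370} = \frac{1}{14} + \frac{3369}{3370} = \frac{12634}{11795}$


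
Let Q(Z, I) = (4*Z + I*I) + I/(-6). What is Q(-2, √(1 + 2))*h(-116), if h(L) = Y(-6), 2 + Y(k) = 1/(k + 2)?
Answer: 45/4 + 3*√3/8 ≈ 11.900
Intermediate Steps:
Y(k) = -2 + 1/(2 + k) (Y(k) = -2 + 1/(k + 2) = -2 + 1/(2 + k))
h(L) = -9/4 (h(L) = (-3 - 2*(-6))/(2 - 6) = (-3 + 12)/(-4) = -¼*9 = -9/4)
Q(Z, I) = I² + 4*Z - I/6 (Q(Z, I) = (4*Z + I²) + I*(-⅙) = (I² + 4*Z) - I/6 = I² + 4*Z - I/6)
Q(-2, √(1 + 2))*h(-116) = ((√(1 + 2))² + 4*(-2) - √(1 + 2)/6)*(-9/4) = ((√3)² - 8 - √3/6)*(-9/4) = (3 - 8 - √3/6)*(-9/4) = (-5 - √3/6)*(-9/4) = 45/4 + 3*√3/8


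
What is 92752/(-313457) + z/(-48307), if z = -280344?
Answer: 83395218344/15142167299 ≈ 5.5075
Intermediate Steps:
92752/(-313457) + z/(-48307) = 92752/(-313457) - 280344/(-48307) = 92752*(-1/313457) - 280344*(-1/48307) = -92752/313457 + 280344/48307 = 83395218344/15142167299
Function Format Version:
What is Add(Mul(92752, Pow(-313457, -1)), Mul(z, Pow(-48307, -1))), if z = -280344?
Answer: Rational(83395218344, 15142167299) ≈ 5.5075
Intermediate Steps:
Add(Mul(92752, Pow(-313457, -1)), Mul(z, Pow(-48307, -1))) = Add(Mul(92752, Pow(-313457, -1)), Mul(-280344, Pow(-48307, -1))) = Add(Mul(92752, Rational(-1, 313457)), Mul(-280344, Rational(-1, 48307))) = Add(Rational(-92752, 313457), Rational(280344, 48307)) = Rational(83395218344, 15142167299)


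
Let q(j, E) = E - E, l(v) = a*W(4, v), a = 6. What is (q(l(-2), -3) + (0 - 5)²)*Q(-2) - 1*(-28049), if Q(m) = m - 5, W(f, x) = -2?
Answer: 27874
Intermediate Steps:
Q(m) = -5 + m
l(v) = -12 (l(v) = 6*(-2) = -12)
q(j, E) = 0
(q(l(-2), -3) + (0 - 5)²)*Q(-2) - 1*(-28049) = (0 + (0 - 5)²)*(-5 - 2) - 1*(-28049) = (0 + (-5)²)*(-7) + 28049 = (0 + 25)*(-7) + 28049 = 25*(-7) + 28049 = -175 + 28049 = 27874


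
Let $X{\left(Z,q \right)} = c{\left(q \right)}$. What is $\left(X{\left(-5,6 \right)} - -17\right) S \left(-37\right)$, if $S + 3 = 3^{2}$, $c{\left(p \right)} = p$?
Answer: $-5106$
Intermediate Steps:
$X{\left(Z,q \right)} = q$
$S = 6$ ($S = -3 + 3^{2} = -3 + 9 = 6$)
$\left(X{\left(-5,6 \right)} - -17\right) S \left(-37\right) = \left(6 - -17\right) 6 \left(-37\right) = \left(6 + 17\right) 6 \left(-37\right) = 23 \cdot 6 \left(-37\right) = 138 \left(-37\right) = -5106$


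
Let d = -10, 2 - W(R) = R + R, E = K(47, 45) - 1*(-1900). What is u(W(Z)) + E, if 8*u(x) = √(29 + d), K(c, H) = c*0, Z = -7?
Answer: 1900 + √19/8 ≈ 1900.5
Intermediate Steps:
K(c, H) = 0
E = 1900 (E = 0 - 1*(-1900) = 0 + 1900 = 1900)
W(R) = 2 - 2*R (W(R) = 2 - (R + R) = 2 - 2*R)
u(x) = √19/8 (u(x) = √(29 - 10)/8 = √19/8)
u(W(Z)) + E = √19/8 + 1900 = 1900 + √19/8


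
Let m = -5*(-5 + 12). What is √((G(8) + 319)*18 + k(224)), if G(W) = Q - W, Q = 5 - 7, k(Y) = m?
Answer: √5527 ≈ 74.344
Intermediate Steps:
m = -35 (m = -5*7 = -35)
k(Y) = -35
Q = -2
G(W) = -2 - W
√((G(8) + 319)*18 + k(224)) = √(((-2 - 1*8) + 319)*18 - 35) = √(((-2 - 8) + 319)*18 - 35) = √((-10 + 319)*18 - 35) = √(309*18 - 35) = √(5562 - 35) = √5527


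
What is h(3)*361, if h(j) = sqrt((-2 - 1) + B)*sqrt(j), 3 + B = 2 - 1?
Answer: 361*I*sqrt(15) ≈ 1398.1*I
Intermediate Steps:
B = -2 (B = -3 + (2 - 1) = -3 + 1 = -2)
h(j) = I*sqrt(5)*sqrt(j) (h(j) = sqrt((-2 - 1) - 2)*sqrt(j) = sqrt(-3 - 2)*sqrt(j) = sqrt(-5)*sqrt(j) = (I*sqrt(5))*sqrt(j) = I*sqrt(5)*sqrt(j))
h(3)*361 = (I*sqrt(5)*sqrt(3))*361 = (I*sqrt(15))*361 = 361*I*sqrt(15)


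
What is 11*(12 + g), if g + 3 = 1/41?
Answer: 4070/41 ≈ 99.268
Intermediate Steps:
g = -122/41 (g = -3 + 1/41 = -122/41 ≈ -2.9756)
11*(12 + g) = 11*(12 - 122/41) = 11*(370/41) = 4070/41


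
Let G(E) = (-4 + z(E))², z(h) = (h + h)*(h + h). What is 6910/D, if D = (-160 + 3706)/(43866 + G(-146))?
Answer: 2790607901670/197 ≈ 1.4166e+10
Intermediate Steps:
z(h) = 4*h² (z(h) = (2*h)*(2*h) = 4*h²)
G(E) = (-4 + 4*E²)²
D = 197/403850637 (D = (-160 + 3706)/(43866 + 16*(-1 + (-146)²)²) = 3546/(43866 + 16*(-1 + 21316)²) = 3546/(43866 + 16*21315²) = 3546/(43866 + 16*454329225) = 3546/(43866 + 7269267600) = 3546/7269311466 = 3546*(1/7269311466) = 197/403850637 ≈ 4.8780e-7)
6910/D = 6910/(197/403850637) = 6910*(403850637/197) = 2790607901670/197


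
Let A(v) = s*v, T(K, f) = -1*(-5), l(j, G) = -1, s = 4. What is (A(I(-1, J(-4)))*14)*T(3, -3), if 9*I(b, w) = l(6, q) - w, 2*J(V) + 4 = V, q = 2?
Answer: 280/3 ≈ 93.333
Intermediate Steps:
J(V) = -2 + V/2
T(K, f) = 5
I(b, w) = -⅑ - w/9 (I(b, w) = (-1 - w)/9 = -⅑ - w/9)
A(v) = 4*v
(A(I(-1, J(-4)))*14)*T(3, -3) = ((4*(-⅑ - (-2 + (½)*(-4))/9))*14)*5 = ((4*(-⅑ - (-2 - 2)/9))*14)*5 = ((4*(-⅑ - ⅑*(-4)))*14)*5 = ((4*(-⅑ + 4/9))*14)*5 = ((4*(⅓))*14)*5 = ((4/3)*14)*5 = (56/3)*5 = 280/3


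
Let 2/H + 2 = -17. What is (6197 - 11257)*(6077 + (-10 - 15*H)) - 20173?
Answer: -583816467/19 ≈ -3.0727e+7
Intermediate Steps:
H = -2/19 (H = 2/(-2 - 17) = 2/(-19) = 2*(-1/19) = -2/19 ≈ -0.10526)
(6197 - 11257)*(6077 + (-10 - 15*H)) - 20173 = (6197 - 11257)*(6077 + (-10 - 15*(-2/19))) - 20173 = -5060*(6077 + (-10 + 30/19)) - 20173 = -5060*(6077 - 160/19) - 20173 = -5060*115303/19 - 20173 = -583433180/19 - 20173 = -583816467/19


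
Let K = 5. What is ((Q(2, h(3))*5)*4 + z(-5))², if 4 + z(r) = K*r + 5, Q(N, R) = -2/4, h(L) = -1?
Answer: 1156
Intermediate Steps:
Q(N, R) = -½ (Q(N, R) = -2*¼ = -½)
z(r) = 1 + 5*r (z(r) = -4 + (5*r + 5) = -4 + (5 + 5*r) = 1 + 5*r)
((Q(2, h(3))*5)*4 + z(-5))² = (-½*5*4 + (1 + 5*(-5)))² = (-5/2*4 + (1 - 25))² = (-10 - 24)² = (-34)² = 1156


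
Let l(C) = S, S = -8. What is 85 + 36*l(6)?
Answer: -203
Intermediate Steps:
l(C) = -8
85 + 36*l(6) = 85 + 36*(-8) = 85 - 288 = -203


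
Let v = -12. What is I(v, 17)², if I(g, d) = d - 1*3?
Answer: 196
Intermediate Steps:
I(g, d) = -3 + d (I(g, d) = d - 3 = -3 + d)
I(v, 17)² = (-3 + 17)² = 14² = 196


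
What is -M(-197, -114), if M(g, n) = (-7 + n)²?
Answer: -14641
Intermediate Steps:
-M(-197, -114) = -(-7 - 114)² = -1*(-121)² = -1*14641 = -14641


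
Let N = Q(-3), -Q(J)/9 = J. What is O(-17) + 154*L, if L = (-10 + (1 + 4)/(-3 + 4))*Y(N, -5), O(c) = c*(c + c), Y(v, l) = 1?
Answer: -192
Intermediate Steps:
Q(J) = -9*J
N = 27 (N = -9*(-3) = 27)
O(c) = 2*c**2 (O(c) = c*(2*c) = 2*c**2)
L = -5 (L = (-10 + (1 + 4)/(-3 + 4))*1 = (-10 + 5/1)*1 = (-10 + 5*1)*1 = (-10 + 5)*1 = -5*1 = -5)
O(-17) + 154*L = 2*(-17)**2 + 154*(-5) = 2*289 - 770 = 578 - 770 = -192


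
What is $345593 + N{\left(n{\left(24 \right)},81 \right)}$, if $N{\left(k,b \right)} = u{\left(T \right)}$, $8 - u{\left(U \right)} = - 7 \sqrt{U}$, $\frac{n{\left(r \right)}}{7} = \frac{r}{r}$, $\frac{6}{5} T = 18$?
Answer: $345601 + 7 \sqrt{15} \approx 3.4563 \cdot 10^{5}$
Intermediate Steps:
$T = 15$ ($T = \frac{5}{6} \cdot 18 = 15$)
$n{\left(r \right)} = 7$ ($n{\left(r \right)} = 7 \frac{r}{r} = 7 \cdot 1 = 7$)
$u{\left(U \right)} = 8 + 7 \sqrt{U}$ ($u{\left(U \right)} = 8 - - 7 \sqrt{U} = 8 + 7 \sqrt{U}$)
$N{\left(k,b \right)} = 8 + 7 \sqrt{15}$
$345593 + N{\left(n{\left(24 \right)},81 \right)} = 345593 + \left(8 + 7 \sqrt{15}\right) = 345601 + 7 \sqrt{15}$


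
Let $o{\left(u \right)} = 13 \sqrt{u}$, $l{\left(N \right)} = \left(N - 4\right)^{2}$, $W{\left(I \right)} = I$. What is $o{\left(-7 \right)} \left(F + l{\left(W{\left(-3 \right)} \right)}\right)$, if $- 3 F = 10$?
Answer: $\frac{1781 i \sqrt{7}}{3} \approx 1570.7 i$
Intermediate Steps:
$l{\left(N \right)} = \left(-4 + N\right)^{2}$
$F = - \frac{10}{3}$ ($F = \left(- \frac{1}{3}\right) 10 = - \frac{10}{3} \approx -3.3333$)
$o{\left(-7 \right)} \left(F + l{\left(W{\left(-3 \right)} \right)}\right) = 13 \sqrt{-7} \left(- \frac{10}{3} + \left(-4 - 3\right)^{2}\right) = 13 i \sqrt{7} \left(- \frac{10}{3} + \left(-7\right)^{2}\right) = 13 i \sqrt{7} \left(- \frac{10}{3} + 49\right) = 13 i \sqrt{7} \cdot \frac{137}{3} = \frac{1781 i \sqrt{7}}{3}$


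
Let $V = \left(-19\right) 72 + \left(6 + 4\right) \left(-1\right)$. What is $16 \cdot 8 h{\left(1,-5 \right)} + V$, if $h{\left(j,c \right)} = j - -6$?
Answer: $-482$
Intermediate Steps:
$h{\left(j,c \right)} = 6 + j$ ($h{\left(j,c \right)} = j + 6 = 6 + j$)
$V = -1378$ ($V = -1368 + 10 \left(-1\right) = -1368 - 10 = -1378$)
$16 \cdot 8 h{\left(1,-5 \right)} + V = 16 \cdot 8 \left(6 + 1\right) - 1378 = 128 \cdot 7 - 1378 = 896 - 1378 = -482$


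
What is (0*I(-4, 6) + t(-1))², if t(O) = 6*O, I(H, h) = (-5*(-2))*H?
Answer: 36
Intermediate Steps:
I(H, h) = 10*H
(0*I(-4, 6) + t(-1))² = (0*(10*(-4)) + 6*(-1))² = (0*(-40) - 6)² = (0 - 6)² = (-6)² = 36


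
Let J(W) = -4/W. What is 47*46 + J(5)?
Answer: 10806/5 ≈ 2161.2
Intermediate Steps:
47*46 + J(5) = 47*46 - 4/5 = 2162 - 4*⅕ = 2162 - ⅘ = 10806/5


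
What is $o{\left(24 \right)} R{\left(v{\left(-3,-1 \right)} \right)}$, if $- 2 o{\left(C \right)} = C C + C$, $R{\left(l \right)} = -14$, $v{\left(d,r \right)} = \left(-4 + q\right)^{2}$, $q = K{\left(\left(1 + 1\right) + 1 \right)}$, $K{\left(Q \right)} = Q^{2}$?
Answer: $4200$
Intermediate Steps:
$q = 9$ ($q = \left(\left(1 + 1\right) + 1\right)^{2} = \left(2 + 1\right)^{2} = 3^{2} = 9$)
$v{\left(d,r \right)} = 25$ ($v{\left(d,r \right)} = \left(-4 + 9\right)^{2} = 5^{2} = 25$)
$o{\left(C \right)} = - \frac{C}{2} - \frac{C^{2}}{2}$ ($o{\left(C \right)} = - \frac{C C + C}{2} = - \frac{C^{2} + C}{2} = - \frac{C + C^{2}}{2} = - \frac{C}{2} - \frac{C^{2}}{2}$)
$o{\left(24 \right)} R{\left(v{\left(-3,-1 \right)} \right)} = \left(- \frac{1}{2}\right) 24 \left(1 + 24\right) \left(-14\right) = \left(- \frac{1}{2}\right) 24 \cdot 25 \left(-14\right) = \left(-300\right) \left(-14\right) = 4200$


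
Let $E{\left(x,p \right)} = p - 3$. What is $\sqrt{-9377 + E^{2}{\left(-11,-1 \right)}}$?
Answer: $i \sqrt{9361} \approx 96.752 i$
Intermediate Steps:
$E{\left(x,p \right)} = -3 + p$ ($E{\left(x,p \right)} = p - 3 = -3 + p$)
$\sqrt{-9377 + E^{2}{\left(-11,-1 \right)}} = \sqrt{-9377 + \left(-3 - 1\right)^{2}} = \sqrt{-9377 + \left(-4\right)^{2}} = \sqrt{-9377 + 16} = \sqrt{-9361} = i \sqrt{9361}$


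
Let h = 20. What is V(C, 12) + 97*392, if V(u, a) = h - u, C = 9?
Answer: 38035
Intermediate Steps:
V(u, a) = 20 - u
V(C, 12) + 97*392 = (20 - 1*9) + 97*392 = (20 - 9) + 38024 = 11 + 38024 = 38035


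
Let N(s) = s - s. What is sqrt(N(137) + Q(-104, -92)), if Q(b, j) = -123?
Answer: I*sqrt(123) ≈ 11.091*I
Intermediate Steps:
N(s) = 0
sqrt(N(137) + Q(-104, -92)) = sqrt(0 - 123) = sqrt(-123) = I*sqrt(123)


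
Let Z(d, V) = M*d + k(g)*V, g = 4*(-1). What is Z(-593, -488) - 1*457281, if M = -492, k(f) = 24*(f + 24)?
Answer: -399765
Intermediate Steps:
g = -4
k(f) = 576 + 24*f (k(f) = 24*(24 + f) = 576 + 24*f)
Z(d, V) = -492*d + 480*V (Z(d, V) = -492*d + (576 + 24*(-4))*V = -492*d + (576 - 96)*V = -492*d + 480*V)
Z(-593, -488) - 1*457281 = (-492*(-593) + 480*(-488)) - 1*457281 = (291756 - 234240) - 457281 = 57516 - 457281 = -399765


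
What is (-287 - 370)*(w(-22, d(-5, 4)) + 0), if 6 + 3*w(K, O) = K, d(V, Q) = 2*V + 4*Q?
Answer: 6132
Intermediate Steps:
w(K, O) = -2 + K/3
(-287 - 370)*(w(-22, d(-5, 4)) + 0) = (-287 - 370)*((-2 + (⅓)*(-22)) + 0) = -657*((-2 - 22/3) + 0) = -657*(-28/3 + 0) = -657*(-28/3) = 6132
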